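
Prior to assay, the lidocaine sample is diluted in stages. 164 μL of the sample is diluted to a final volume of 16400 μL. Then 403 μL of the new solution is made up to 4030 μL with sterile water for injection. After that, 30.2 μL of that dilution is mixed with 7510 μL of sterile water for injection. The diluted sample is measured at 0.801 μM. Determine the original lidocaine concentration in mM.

Overall dilution factor = 100 × 10 × 249.7 = 2.50 × 10⁵.
Original = 0.801 μM × 2.50 × 10⁵ = 2.00 × 10⁵ μM = 200 mM.

200 mM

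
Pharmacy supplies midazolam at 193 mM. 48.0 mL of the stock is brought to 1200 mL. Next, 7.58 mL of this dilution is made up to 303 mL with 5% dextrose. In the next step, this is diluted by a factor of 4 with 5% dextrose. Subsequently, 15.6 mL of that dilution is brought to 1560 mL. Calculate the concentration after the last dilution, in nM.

483 nM

Overall dilution factor = 25 × 39.97 × 4 × 100 = 4.00 × 10⁵.
193 mM / 4.00 × 10⁵ = 4.83 × 10⁻⁴ mM = 483 nM.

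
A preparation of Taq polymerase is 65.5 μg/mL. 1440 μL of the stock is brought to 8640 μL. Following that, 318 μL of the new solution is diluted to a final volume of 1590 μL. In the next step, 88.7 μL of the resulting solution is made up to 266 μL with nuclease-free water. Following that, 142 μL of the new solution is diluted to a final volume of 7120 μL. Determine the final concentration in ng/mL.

Overall dilution factor = 6 × 5 × 2.999 × 50.14 = 4511.
65.5 μg/mL / 4511 = 0.0145 μg/mL = 14.5 ng/mL.

14.5 ng/mL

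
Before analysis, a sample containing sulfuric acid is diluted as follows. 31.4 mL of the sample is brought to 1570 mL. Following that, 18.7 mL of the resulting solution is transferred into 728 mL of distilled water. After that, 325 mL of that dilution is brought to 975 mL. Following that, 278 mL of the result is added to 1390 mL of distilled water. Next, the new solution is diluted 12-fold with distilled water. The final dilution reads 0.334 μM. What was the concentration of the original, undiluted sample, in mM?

144 mM

Overall dilution factor = 50 × 39.93 × 3 × 6 × 12 = 4.31 × 10⁵.
Original = 0.334 μM × 4.31 × 10⁵ = 1.44 × 10⁵ μM = 144 mM.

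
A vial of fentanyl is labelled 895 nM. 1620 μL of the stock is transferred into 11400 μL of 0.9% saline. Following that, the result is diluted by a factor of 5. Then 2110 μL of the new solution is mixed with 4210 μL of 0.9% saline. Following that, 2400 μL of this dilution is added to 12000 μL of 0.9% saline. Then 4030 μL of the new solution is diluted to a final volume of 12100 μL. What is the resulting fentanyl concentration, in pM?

413 pM

Overall dilution factor = 8.037 × 5 × 2.995 × 6 × 3.002 = 2168.
895 nM / 2168 = 0.413 nM = 413 pM.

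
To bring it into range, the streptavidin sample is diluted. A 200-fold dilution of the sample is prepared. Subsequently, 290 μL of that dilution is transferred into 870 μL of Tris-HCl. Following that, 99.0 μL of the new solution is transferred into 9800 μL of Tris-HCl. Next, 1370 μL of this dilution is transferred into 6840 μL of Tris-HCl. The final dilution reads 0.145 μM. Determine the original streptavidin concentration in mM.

Overall dilution factor = 200 × 4 × 99.99 × 5.993 = 4.79 × 10⁵.
Original = 0.145 μM × 4.79 × 10⁵ = 6.95 × 10⁴ μM = 69.5 mM.

69.5 mM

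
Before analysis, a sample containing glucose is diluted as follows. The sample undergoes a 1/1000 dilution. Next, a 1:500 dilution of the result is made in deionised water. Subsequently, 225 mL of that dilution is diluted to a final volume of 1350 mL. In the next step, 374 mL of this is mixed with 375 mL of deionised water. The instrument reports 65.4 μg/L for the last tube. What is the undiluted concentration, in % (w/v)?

Overall dilution factor = 1000 × 500 × 6 × 2.003 = 6.01 × 10⁶.
Original = 65.4 μg/L × 6.01 × 10⁶ = 3.93 × 10⁸ μg/L = 39.3 % (w/v).

39.3 % (w/v)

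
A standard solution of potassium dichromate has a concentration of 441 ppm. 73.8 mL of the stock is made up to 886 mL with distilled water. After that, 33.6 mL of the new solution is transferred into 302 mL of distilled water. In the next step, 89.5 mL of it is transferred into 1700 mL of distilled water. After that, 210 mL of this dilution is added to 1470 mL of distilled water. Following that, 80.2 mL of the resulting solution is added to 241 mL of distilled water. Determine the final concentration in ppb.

Overall dilution factor = 12.01 × 9.988 × 19.99 × 8 × 4.005 = 7.68 × 10⁴.
441 ppm / 7.68 × 10⁴ = 5.74 × 10⁻³ ppm = 5.74 ppb.

5.74 ppb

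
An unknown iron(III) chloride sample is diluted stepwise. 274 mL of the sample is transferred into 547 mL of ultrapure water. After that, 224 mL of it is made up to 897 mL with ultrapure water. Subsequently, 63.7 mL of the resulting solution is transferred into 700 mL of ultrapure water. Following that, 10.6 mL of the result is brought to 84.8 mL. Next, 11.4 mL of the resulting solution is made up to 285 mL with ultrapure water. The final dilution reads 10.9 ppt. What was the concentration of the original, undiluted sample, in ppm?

Overall dilution factor = 2.996 × 4.004 × 11.99 × 8 × 25 = 2.88 × 10⁴.
Original = 10.9 ppt × 2.88 × 10⁴ = 3.14 × 10⁵ ppt = 0.314 ppm.

0.314 ppm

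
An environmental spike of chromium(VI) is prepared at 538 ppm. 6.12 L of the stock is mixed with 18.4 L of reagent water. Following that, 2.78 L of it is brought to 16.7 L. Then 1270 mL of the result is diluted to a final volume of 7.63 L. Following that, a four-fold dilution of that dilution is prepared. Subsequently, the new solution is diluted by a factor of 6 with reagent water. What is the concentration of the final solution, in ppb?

155 ppb

Overall dilution factor = 4.007 × 6.007 × 6.008 × 4 × 6 = 3470.
538 ppm / 3470 = 0.155 ppm = 155 ppb.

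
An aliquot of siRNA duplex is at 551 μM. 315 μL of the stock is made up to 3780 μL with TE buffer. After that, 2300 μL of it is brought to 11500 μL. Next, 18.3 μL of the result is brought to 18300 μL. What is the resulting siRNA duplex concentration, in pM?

Overall dilution factor = 12 × 5 × 1000 = 6.00 × 10⁴.
551 μM / 6.00 × 10⁴ = 9.18 × 10⁻³ μM = 9180 pM.

9180 pM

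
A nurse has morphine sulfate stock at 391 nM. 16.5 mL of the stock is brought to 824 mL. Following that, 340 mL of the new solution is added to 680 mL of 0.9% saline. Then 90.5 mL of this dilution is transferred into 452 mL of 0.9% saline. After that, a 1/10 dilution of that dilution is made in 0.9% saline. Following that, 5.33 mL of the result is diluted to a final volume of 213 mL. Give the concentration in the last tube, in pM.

1.09 pM

Overall dilution factor = 49.94 × 3 × 5.994 × 10 × 39.96 = 3.59 × 10⁵.
391 nM / 3.59 × 10⁵ = 1.09 × 10⁻³ nM = 1.09 pM.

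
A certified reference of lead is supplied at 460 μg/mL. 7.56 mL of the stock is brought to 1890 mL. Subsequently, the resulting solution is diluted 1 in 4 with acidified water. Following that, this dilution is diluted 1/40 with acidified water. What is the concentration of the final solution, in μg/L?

11.5 μg/L

Overall dilution factor = 250 × 4 × 40 = 4.00 × 10⁴.
460 μg/mL / 4.00 × 10⁴ = 0.0115 μg/mL = 11.5 μg/L.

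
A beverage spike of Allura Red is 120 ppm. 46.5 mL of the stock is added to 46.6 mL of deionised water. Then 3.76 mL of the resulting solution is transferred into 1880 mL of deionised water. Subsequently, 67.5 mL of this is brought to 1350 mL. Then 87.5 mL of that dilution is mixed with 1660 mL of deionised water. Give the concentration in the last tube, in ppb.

0.300 ppb

Overall dilution factor = 2.002 × 501 × 20 × 19.97 = 4.01 × 10⁵.
120 ppm / 4.01 × 10⁵ = 3.00 × 10⁻⁴ ppm = 0.300 ppb.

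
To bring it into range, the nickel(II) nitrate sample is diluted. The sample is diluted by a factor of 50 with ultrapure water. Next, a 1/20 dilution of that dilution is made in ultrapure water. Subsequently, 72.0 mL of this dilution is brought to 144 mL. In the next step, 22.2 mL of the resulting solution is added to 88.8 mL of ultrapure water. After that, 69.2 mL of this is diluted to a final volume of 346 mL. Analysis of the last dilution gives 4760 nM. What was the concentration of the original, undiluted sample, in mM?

238 mM

Overall dilution factor = 50 × 20 × 2 × 5 × 5 = 5.00 × 10⁴.
Original = 4760 nM × 5.00 × 10⁴ = 2.38 × 10⁸ nM = 238 mM.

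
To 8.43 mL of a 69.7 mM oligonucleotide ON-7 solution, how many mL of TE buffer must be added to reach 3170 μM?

177 mL

3170 μM = 3.17 mM.
V₂ = C₁V₁/C₂ = 69.7 × 8.43 / 3.17 = 185 mL.
Diluent to add = V₂ − V₁ = 185 − 8.43 = 177 mL.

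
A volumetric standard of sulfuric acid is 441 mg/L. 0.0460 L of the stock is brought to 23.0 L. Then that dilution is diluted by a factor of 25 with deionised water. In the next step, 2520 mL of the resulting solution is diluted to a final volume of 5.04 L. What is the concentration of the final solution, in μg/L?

Overall dilution factor = 500 × 25 × 2 = 2.50 × 10⁴.
441 mg/L / 2.50 × 10⁴ = 0.0176 mg/L = 17.6 μg/L.

17.6 μg/L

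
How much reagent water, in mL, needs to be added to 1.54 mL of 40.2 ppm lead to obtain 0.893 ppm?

67.8 mL

V₂ = C₁V₁/C₂ = 40.2 × 1.54 / 0.893 = 69.3 mL.
Diluent to add = V₂ − V₁ = 69.3 − 1.54 = 67.8 mL.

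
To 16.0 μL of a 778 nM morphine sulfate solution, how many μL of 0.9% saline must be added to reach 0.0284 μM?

422 μL

0.0284 μM = 28.4 nM.
V₂ = C₁V₁/C₂ = 778 × 16.0 / 28.4 = 438 μL.
Diluent to add = V₂ − V₁ = 438 − 16.0 = 422 μL.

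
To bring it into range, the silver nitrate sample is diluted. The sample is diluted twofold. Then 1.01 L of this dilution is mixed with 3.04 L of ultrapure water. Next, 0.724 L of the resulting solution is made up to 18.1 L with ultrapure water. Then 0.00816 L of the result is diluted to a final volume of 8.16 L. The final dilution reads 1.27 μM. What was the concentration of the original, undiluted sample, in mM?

Overall dilution factor = 2 × 4.010 × 25 × 1000 = 2.00 × 10⁵.
Original = 1.27 μM × 2.00 × 10⁵ = 2.55 × 10⁵ μM = 255 mM.

255 mM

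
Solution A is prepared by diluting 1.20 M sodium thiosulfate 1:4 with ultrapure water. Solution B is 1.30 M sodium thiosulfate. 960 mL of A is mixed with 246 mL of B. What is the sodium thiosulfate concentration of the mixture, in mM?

C_A = 1.20 M / 4 = 0.300 M.
C_mix = (C_A·V_A + C_B·V_B)/(V_A + V_B) = (0.300×960 + 1.30×246) / 1206 = 0.504 M = 504 mM.

504 mM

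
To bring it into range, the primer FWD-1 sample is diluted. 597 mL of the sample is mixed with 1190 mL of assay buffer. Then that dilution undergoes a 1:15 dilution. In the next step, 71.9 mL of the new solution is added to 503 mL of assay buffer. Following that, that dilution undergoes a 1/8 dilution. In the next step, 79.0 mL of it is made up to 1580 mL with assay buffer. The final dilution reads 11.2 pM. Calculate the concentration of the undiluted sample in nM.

Overall dilution factor = 2.993 × 15 × 7.996 × 8 × 20 = 5.74 × 10⁴.
Original = 11.2 pM × 5.74 × 10⁴ = 6.43 × 10⁵ pM = 643 nM.

643 nM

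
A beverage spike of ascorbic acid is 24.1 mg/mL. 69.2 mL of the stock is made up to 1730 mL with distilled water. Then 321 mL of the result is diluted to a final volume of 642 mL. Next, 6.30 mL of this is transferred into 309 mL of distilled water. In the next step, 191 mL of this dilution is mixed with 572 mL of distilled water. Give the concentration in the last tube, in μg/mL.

Overall dilution factor = 25 × 2 × 50.05 × 3.995 = 9996.
24.1 mg/mL / 9996 = 2.41 × 10⁻³ mg/mL = 2.41 μg/mL.

2.41 μg/mL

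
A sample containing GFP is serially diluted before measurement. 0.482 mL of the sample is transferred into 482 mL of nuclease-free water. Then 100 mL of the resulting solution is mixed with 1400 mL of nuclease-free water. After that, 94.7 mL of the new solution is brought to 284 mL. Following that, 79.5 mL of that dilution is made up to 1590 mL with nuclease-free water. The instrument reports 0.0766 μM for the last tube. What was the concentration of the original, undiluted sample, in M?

Overall dilution factor = 1001 × 15 × 2.999 × 20 = 9.01 × 10⁵.
Original = 0.0766 μM × 9.01 × 10⁵ = 6.90 × 10⁴ μM = 0.0690 M.

0.0690 M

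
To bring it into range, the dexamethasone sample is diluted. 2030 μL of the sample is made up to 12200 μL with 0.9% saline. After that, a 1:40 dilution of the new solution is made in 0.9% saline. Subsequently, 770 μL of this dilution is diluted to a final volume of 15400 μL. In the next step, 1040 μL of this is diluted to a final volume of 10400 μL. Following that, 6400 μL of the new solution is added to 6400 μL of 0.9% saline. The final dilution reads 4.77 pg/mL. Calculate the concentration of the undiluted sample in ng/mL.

459 ng/mL

Overall dilution factor = 6.010 × 40 × 20 × 10 × 2 = 9.62 × 10⁴.
Original = 4.77 pg/mL × 9.62 × 10⁴ = 4.59 × 10⁵ pg/mL = 459 ng/mL.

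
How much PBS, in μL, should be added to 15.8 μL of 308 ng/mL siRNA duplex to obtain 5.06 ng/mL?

V₂ = C₁V₁/C₂ = 308 × 15.8 / 5.06 = 962 μL.
Diluent to add = V₂ − V₁ = 962 − 15.8 = 946 μL.

946 μL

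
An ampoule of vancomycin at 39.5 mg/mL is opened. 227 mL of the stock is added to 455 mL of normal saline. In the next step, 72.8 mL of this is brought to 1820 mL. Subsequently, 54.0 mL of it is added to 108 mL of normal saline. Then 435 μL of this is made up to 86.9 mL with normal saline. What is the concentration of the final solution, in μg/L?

877 μg/L

Overall dilution factor = 3.004 × 25 × 3 × 199.8 = 4.50 × 10⁴.
39.5 mg/mL / 4.50 × 10⁴ = 8.77 × 10⁻⁴ mg/mL = 877 μg/L.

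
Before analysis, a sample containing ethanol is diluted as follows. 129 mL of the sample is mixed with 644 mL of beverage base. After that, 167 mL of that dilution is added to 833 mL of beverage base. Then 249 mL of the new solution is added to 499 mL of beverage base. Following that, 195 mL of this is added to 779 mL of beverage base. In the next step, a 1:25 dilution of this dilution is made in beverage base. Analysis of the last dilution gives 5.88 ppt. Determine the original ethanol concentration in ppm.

0.0791 ppm

Overall dilution factor = 5.992 × 5.988 × 3.004 × 4.995 × 25 = 1.35 × 10⁴.
Original = 5.88 ppt × 1.35 × 10⁴ = 7.91 × 10⁴ ppt = 0.0791 ppm.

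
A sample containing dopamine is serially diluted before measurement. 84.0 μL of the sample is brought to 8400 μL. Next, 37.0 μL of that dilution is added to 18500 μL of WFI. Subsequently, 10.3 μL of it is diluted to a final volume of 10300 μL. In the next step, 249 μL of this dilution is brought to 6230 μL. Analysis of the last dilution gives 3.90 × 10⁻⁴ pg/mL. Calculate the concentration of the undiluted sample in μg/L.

489 μg/L

Overall dilution factor = 100 × 501 × 1000 × 25.02 = 1.25 × 10⁹.
Original = 3.90 × 10⁻⁴ pg/mL × 1.25 × 10⁹ = 4.89 × 10⁵ pg/mL = 489 μg/L.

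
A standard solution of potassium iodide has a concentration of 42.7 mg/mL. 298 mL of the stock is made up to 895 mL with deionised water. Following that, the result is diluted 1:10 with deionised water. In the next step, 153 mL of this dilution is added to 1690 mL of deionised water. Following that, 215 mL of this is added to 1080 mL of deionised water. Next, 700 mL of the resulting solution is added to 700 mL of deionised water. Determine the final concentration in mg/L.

9.80 mg/L

Overall dilution factor = 3.003 × 10 × 12.05 × 6.023 × 2 = 4358.
42.7 mg/mL / 4358 = 9.80 × 10⁻³ mg/mL = 9.80 mg/L.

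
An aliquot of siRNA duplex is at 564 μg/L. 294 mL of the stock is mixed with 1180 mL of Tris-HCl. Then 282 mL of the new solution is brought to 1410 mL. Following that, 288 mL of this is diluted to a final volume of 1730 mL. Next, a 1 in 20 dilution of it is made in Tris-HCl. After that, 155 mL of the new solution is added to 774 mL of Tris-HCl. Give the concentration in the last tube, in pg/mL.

31.2 pg/mL

Overall dilution factor = 5.014 × 5 × 6.007 × 20 × 5.994 = 1.81 × 10⁴.
564 μg/L / 1.81 × 10⁴ = 0.0312 μg/L = 31.2 pg/mL.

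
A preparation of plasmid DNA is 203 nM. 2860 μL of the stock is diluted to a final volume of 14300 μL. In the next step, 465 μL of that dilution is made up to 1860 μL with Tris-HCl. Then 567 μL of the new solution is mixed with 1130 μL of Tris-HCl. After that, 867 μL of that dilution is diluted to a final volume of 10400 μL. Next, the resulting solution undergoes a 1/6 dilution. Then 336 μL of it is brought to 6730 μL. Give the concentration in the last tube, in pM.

2.35 pM

Overall dilution factor = 5 × 4 × 2.993 × 12.00 × 6 × 20.03 = 8.63 × 10⁴.
203 nM / 8.63 × 10⁴ = 2.35 × 10⁻³ nM = 2.35 pM.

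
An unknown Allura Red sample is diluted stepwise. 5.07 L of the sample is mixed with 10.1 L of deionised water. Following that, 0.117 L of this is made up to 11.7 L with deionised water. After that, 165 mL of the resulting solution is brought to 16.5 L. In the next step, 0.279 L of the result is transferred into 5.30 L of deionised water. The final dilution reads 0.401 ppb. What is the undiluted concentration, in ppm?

240 ppm

Overall dilution factor = 2.992 × 100 × 100 × 20.00 = 5.98 × 10⁵.
Original = 0.401 ppb × 5.98 × 10⁵ = 2.40 × 10⁵ ppb = 240 ppm.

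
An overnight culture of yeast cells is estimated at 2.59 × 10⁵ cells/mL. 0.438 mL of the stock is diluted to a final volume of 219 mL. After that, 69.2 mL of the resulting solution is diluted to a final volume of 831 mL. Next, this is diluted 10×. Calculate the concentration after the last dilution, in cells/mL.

Overall dilution factor = 500 × 12.01 × 10 = 6.00 × 10⁴.
2.59 × 10⁵ cells/mL / 6.00 × 10⁴ = 4.31 cells/mL.

4.31 cells/mL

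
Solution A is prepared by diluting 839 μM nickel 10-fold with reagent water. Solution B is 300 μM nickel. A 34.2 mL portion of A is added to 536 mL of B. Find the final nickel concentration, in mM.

C_A = 839 μM / 10 = 83.9 μM.
C_mix = (C_A·V_A + C_B·V_B)/(V_A + V_B) = (83.9×34.2 + 300×536) / 570.2 = 287 μM = 0.287 mM.

0.287 mM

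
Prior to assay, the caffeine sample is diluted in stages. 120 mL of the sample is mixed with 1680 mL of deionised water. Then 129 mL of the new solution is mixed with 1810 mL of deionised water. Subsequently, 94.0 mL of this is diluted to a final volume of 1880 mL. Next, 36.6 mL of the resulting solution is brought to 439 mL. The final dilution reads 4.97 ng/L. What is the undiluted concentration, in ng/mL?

Overall dilution factor = 15 × 15.03 × 20 × 11.99 = 5.41 × 10⁴.
Original = 4.97 ng/L × 5.41 × 10⁴ = 2.69 × 10⁵ ng/L = 269 ng/mL.

269 ng/mL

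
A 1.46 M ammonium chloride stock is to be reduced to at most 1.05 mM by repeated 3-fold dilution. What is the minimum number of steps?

7

Need 3ⁿ ≥ 1390, so n ≥ log(1390)/log(3) = 6.59.
Minimum whole steps: n = 7.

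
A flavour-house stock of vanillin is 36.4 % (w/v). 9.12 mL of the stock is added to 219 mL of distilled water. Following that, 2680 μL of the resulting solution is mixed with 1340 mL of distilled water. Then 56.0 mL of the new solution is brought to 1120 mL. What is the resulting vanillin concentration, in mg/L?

1.45 mg/L

Overall dilution factor = 25.01 × 501 × 20 = 2.51 × 10⁵.
36.4 % (w/v) / 2.51 × 10⁵ = 1.45 × 10⁻⁴ % (w/v) = 1.45 mg/L.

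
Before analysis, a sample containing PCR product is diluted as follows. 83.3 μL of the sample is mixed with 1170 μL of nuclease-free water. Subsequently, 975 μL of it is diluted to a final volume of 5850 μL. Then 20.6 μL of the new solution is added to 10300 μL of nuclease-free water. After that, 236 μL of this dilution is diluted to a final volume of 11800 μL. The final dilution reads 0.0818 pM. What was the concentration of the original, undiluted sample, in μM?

0.185 μM

Overall dilution factor = 15.05 × 6 × 501 × 50 = 2.26 × 10⁶.
Original = 0.0818 pM × 2.26 × 10⁶ = 1.85 × 10⁵ pM = 0.185 μM.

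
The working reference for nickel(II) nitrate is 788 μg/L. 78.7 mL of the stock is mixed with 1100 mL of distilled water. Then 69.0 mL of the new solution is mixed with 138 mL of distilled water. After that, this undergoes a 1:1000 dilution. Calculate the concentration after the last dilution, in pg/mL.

17.5 pg/mL

Overall dilution factor = 14.98 × 3 × 1000 = 4.49 × 10⁴.
788 μg/L / 4.49 × 10⁴ = 0.0175 μg/L = 17.5 pg/mL.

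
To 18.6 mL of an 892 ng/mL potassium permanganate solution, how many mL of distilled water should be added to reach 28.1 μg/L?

572 mL

28.1 μg/L = 28.1 ng/mL.
V₂ = C₁V₁/C₂ = 892 × 18.6 / 28.1 = 590 mL.
Diluent to add = V₂ − V₁ = 590 − 18.6 = 572 mL.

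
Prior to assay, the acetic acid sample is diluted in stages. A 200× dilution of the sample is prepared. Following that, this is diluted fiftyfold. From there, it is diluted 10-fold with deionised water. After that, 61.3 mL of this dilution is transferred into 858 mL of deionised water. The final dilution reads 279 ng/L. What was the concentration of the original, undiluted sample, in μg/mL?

Overall dilution factor = 200 × 50 × 10 × 15.00 = 1.50 × 10⁶.
Original = 279 ng/L × 1.50 × 10⁶ = 4.18 × 10⁸ ng/L = 418 μg/mL.

418 μg/mL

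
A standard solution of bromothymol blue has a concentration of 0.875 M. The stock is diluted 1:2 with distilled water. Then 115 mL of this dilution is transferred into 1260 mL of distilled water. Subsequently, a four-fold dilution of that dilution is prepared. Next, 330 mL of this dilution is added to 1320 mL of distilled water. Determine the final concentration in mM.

Overall dilution factor = 2 × 11.96 × 4 × 5 = 478.
0.875 M / 478 = 1.83 × 10⁻³ M = 1.83 mM.

1.83 mM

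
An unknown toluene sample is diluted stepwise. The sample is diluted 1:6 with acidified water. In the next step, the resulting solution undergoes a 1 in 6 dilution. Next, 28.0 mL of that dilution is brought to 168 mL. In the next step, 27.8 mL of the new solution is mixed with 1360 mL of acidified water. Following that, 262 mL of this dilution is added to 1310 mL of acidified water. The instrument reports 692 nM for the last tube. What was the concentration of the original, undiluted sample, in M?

Overall dilution factor = 6 × 6 × 6 × 49.92 × 6 = 6.47 × 10⁴.
Original = 692 nM × 6.47 × 10⁴ = 4.48 × 10⁷ nM = 0.0448 M.

0.0448 M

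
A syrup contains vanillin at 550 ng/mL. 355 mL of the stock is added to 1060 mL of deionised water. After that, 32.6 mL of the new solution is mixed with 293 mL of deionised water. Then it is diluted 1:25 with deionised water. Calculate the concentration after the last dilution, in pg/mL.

Overall dilution factor = 3.986 × 9.988 × 25 = 995.
550 ng/mL / 995 = 0.553 ng/mL = 553 pg/mL.

553 pg/mL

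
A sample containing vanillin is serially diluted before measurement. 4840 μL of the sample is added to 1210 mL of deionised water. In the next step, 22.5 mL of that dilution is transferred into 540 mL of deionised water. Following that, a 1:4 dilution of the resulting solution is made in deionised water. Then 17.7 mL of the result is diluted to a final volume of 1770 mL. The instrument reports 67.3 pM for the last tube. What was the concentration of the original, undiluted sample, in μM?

Overall dilution factor = 251 × 25 × 4 × 100 = 2.51 × 10⁶.
Original = 67.3 pM × 2.51 × 10⁶ = 1.69 × 10⁸ pM = 169 μM.

169 μM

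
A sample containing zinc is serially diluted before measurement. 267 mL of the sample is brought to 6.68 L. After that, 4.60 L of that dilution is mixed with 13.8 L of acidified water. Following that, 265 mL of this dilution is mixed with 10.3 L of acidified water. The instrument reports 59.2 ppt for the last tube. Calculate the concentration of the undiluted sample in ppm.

0.236 ppm

Overall dilution factor = 25.02 × 4 × 39.87 = 3990.
Original = 59.2 ppt × 3990 = 2.36 × 10⁵ ppt = 0.236 ppm.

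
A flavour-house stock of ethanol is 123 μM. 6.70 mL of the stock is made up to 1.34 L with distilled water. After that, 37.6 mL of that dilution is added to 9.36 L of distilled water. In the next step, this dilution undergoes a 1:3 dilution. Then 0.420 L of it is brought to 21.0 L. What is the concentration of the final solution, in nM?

0.0164 nM

Overall dilution factor = 200 × 249.9 × 3 × 50 = 7.50 × 10⁶.
123 μM / 7.50 × 10⁶ = 1.64 × 10⁻⁵ μM = 0.0164 nM.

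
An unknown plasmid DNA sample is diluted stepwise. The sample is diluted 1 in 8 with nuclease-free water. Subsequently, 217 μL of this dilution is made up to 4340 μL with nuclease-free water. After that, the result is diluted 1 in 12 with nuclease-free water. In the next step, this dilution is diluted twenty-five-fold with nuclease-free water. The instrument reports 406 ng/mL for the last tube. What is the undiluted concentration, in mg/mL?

19.5 mg/mL

Overall dilution factor = 8 × 20 × 12 × 25 = 4.80 × 10⁴.
Original = 406 ng/mL × 4.80 × 10⁴ = 1.95 × 10⁷ ng/mL = 19.5 mg/mL.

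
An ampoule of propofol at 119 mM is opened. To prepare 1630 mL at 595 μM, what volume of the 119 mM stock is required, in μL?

595 μM = 0.595 mM.
V₁ = C₂V₂/C₁ = 0.595 × 1630 / 119 = 8.15 mL = 8150 μL.

8150 μL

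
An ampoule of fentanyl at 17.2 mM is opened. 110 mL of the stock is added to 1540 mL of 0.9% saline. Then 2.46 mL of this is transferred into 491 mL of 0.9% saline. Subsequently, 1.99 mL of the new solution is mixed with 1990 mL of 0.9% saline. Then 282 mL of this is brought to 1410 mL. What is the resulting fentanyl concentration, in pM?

Overall dilution factor = 15 × 200.6 × 1001 × 5 = 1.51 × 10⁷.
17.2 mM / 1.51 × 10⁷ = 1.14 × 10⁻⁶ mM = 1140 pM.

1140 pM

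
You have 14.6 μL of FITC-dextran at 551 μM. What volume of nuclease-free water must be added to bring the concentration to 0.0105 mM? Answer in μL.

752 μL

0.0105 mM = 10.5 μM.
V₂ = C₁V₁/C₂ = 551 × 14.6 / 10.5 = 766 μL.
Diluent to add = V₂ − V₁ = 766 − 14.6 = 752 μL.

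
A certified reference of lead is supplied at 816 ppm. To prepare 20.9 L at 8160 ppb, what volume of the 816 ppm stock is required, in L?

0.209 L

8160 ppb = 8.16 ppm.
V₁ = C₂V₂/C₁ = 8.16 × 20.9 / 816 = 0.209 L.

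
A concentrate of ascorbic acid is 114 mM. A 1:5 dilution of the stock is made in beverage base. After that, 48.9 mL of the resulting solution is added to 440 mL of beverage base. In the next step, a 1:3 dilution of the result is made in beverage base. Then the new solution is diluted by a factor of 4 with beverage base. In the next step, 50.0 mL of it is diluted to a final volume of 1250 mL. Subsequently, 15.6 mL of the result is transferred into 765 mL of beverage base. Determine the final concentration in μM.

Overall dilution factor = 5 × 9.998 × 3 × 4 × 25 × 50.04 = 7.50 × 10⁵.
114 mM / 7.50 × 10⁵ = 1.52 × 10⁻⁴ mM = 0.152 μM.

0.152 μM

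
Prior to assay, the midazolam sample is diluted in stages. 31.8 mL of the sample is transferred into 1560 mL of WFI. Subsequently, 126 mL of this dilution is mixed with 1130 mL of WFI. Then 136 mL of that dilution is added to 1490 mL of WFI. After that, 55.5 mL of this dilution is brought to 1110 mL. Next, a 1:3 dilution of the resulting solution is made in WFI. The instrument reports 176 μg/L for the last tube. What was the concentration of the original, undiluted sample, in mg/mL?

Overall dilution factor = 50.06 × 9.968 × 11.96 × 20 × 3 = 3.58 × 10⁵.
Original = 176 μg/L × 3.58 × 10⁵ = 6.30 × 10⁷ μg/L = 63.0 mg/mL.

63.0 mg/mL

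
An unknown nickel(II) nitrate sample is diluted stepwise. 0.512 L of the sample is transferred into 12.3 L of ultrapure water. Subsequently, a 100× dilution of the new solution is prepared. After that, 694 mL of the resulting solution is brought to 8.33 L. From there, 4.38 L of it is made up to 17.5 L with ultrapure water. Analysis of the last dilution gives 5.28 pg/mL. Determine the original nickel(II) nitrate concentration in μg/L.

Overall dilution factor = 25.02 × 100 × 12.00 × 3.995 = 1.20 × 10⁵.
Original = 5.28 pg/mL × 1.20 × 10⁵ = 6.34 × 10⁵ pg/mL = 634 μg/L.

634 μg/L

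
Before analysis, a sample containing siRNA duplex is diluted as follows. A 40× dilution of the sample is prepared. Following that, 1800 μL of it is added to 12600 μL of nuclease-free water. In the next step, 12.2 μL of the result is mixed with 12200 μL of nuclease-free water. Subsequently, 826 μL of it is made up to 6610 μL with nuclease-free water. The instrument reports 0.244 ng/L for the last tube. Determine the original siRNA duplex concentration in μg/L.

Overall dilution factor = 40 × 8 × 1001 × 8.002 = 2.56 × 10⁶.
Original = 0.244 ng/L × 2.56 × 10⁶ = 6.25 × 10⁵ ng/L = 625 μg/L.

625 μg/L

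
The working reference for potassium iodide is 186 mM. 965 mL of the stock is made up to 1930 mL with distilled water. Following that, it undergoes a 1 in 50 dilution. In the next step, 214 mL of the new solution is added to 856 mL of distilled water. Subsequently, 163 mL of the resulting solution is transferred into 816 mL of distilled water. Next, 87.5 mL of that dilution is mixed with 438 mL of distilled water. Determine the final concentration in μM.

Overall dilution factor = 2 × 50 × 5 × 6.006 × 6.006 = 1.80 × 10⁴.
186 mM / 1.80 × 10⁴ = 0.0103 mM = 10.3 μM.

10.3 μM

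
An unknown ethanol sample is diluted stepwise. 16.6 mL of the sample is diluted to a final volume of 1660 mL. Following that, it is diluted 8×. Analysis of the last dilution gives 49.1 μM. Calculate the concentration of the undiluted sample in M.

Overall dilution factor = 100 × 8 = 800.
Original = 49.1 μM × 800 = 3.93 × 10⁴ μM = 0.0393 M.

0.0393 M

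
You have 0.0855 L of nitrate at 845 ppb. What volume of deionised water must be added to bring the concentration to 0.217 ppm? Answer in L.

0.217 ppm = 217 ppb.
V₂ = C₁V₁/C₂ = 845 × 0.0855 / 217 = 0.333 L.
Diluent to add = V₂ − V₁ = 0.333 − 0.0855 = 0.247 L.

0.247 L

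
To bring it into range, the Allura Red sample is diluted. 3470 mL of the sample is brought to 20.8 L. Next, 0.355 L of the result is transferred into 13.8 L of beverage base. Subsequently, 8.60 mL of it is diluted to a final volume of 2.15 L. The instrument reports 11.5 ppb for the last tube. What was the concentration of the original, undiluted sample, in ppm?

687 ppm

Overall dilution factor = 5.994 × 39.87 × 250 = 5.98 × 10⁴.
Original = 11.5 ppb × 5.98 × 10⁴ = 6.87 × 10⁵ ppb = 687 ppm.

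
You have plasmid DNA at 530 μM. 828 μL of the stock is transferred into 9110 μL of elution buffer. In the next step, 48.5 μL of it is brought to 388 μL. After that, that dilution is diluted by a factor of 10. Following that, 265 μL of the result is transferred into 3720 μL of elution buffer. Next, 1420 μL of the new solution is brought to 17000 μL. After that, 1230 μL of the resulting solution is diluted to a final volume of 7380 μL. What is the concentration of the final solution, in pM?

Overall dilution factor = 12.00 × 8 × 10 × 15.04 × 11.97 × 6 = 1.04 × 10⁶.
530 μM / 1.04 × 10⁶ = 5.11 × 10⁻⁴ μM = 511 pM.

511 pM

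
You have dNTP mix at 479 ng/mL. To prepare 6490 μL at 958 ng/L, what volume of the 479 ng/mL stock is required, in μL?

13.0 μL

958 ng/L = 0.958 ng/mL.
V₁ = C₂V₂/C₁ = 0.958 × 6490 / 479 = 13.0 μL.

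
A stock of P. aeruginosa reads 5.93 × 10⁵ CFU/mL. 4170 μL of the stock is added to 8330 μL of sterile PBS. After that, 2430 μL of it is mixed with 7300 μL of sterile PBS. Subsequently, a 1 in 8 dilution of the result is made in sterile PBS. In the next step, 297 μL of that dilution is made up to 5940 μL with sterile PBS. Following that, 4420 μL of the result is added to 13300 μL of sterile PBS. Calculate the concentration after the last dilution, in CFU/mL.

77.0 CFU/mL

Overall dilution factor = 2.998 × 4.004 × 8 × 20 × 4.009 = 7699.
5.93 × 10⁵ CFU/mL / 7699 = 77.0 CFU/mL.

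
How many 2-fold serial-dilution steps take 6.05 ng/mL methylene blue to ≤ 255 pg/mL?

Need 2ⁿ ≥ 23.7, so n ≥ log(23.7)/log(2) = 4.57.
Minimum whole steps: n = 5.

5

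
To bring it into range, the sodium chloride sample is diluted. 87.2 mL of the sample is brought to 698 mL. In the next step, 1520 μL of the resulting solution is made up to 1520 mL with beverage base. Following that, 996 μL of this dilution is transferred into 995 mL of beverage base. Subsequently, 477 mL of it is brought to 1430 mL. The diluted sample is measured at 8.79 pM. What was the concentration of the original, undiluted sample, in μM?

Overall dilution factor = 8.005 × 1000 × 1000.0 × 2.998 = 2.40 × 10⁷.
Original = 8.79 pM × 2.40 × 10⁷ = 2.11 × 10⁸ pM = 211 μM.

211 μM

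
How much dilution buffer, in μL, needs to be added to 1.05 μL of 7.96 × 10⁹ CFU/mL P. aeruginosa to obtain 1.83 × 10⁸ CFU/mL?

44.6 μL

V₂ = C₁V₁/C₂ = 7.96 × 10⁹ × 1.05 / 1.83 × 10⁸ = 45.7 μL.
Diluent to add = V₂ − V₁ = 45.7 − 1.05 = 44.6 μL.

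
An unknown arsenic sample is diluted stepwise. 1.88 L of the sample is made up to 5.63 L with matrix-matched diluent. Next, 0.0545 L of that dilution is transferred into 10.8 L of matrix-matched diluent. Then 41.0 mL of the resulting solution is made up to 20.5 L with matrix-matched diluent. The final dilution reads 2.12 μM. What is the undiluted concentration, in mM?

Overall dilution factor = 2.995 × 199.2 × 500 = 2.98 × 10⁵.
Original = 2.12 μM × 2.98 × 10⁵ = 6.32 × 10⁵ μM = 632 mM.

632 mM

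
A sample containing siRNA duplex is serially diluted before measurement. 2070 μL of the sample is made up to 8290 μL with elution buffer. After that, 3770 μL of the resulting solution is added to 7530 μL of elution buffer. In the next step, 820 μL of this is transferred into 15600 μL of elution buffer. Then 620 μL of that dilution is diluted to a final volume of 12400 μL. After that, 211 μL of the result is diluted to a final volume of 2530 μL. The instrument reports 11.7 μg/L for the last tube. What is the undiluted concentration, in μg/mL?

Overall dilution factor = 4.005 × 2.997 × 20.02 × 20 × 11.99 = 5.76 × 10⁴.
Original = 11.7 μg/L × 5.76 × 10⁴ = 6.74 × 10⁵ μg/L = 674 μg/mL.

674 μg/mL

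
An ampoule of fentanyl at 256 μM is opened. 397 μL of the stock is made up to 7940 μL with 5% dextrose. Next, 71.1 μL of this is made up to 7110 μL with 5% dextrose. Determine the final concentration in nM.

128 nM

Overall dilution factor = 20 × 100 = 2000.
256 μM / 2000 = 0.128 μM = 128 nM.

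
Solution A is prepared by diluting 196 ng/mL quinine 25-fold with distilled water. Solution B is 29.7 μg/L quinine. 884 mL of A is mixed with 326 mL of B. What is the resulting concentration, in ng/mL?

C_A = 196 ng/mL / 25 = 7.84 ng/mL.
C_B = 29.7 μg/L = 29.7 ng/mL.
C_mix = (C_A·V_A + C_B·V_B)/(V_A + V_B) = (7.84×884 + 29.7×326) / 1210 = 13.7 ng/mL.

13.7 ng/mL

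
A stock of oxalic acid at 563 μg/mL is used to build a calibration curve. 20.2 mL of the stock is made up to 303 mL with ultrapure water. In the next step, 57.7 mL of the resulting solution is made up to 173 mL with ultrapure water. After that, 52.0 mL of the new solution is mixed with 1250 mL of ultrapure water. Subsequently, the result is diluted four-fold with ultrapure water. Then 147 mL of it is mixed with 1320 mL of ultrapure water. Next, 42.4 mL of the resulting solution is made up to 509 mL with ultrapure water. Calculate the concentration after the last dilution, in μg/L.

Overall dilution factor = 15 × 2.998 × 25.04 × 4 × 9.980 × 12.00 = 5.40 × 10⁵.
563 μg/mL / 5.40 × 10⁵ = 1.04 × 10⁻³ μg/mL = 1.04 μg/L.

1.04 μg/L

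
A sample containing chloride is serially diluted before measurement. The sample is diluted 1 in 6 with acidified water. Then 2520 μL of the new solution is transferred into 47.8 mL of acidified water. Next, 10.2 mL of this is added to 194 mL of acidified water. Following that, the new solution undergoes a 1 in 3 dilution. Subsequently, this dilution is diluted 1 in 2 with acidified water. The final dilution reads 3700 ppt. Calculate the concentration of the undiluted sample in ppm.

Overall dilution factor = 6 × 19.97 × 20.02 × 3 × 2 = 1.44 × 10⁴.
Original = 3700 ppt × 1.44 × 10⁴ = 5.32 × 10⁷ ppt = 53.2 ppm.

53.2 ppm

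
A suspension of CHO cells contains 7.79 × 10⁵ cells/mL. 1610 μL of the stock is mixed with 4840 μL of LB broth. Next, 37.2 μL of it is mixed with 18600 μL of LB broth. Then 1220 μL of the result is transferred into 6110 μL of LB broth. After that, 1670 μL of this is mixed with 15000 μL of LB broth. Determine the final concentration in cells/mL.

6.47 cells/mL

Overall dilution factor = 4.006 × 501 × 6.008 × 9.982 = 1.20 × 10⁵.
7.79 × 10⁵ cells/mL / 1.20 × 10⁵ = 6.47 cells/mL.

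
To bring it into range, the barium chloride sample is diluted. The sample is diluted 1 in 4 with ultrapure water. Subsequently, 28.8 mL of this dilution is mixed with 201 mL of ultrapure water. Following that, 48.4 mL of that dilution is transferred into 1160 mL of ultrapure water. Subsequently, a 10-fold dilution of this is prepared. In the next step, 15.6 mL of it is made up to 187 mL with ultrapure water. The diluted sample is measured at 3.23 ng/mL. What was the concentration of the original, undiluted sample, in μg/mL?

309 μg/mL

Overall dilution factor = 4 × 7.979 × 24.97 × 10 × 11.99 = 9.55 × 10⁴.
Original = 3.23 ng/mL × 9.55 × 10⁴ = 3.09 × 10⁵ ng/mL = 309 μg/mL.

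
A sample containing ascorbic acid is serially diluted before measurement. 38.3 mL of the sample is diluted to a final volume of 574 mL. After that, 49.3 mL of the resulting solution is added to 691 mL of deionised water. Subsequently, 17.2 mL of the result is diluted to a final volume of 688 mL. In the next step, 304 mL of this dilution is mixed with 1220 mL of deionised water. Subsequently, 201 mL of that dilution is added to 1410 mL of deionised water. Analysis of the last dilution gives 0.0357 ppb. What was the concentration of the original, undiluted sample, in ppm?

12.9 ppm

Overall dilution factor = 14.99 × 15.02 × 40 × 5.013 × 8.015 = 3.62 × 10⁵.
Original = 0.0357 ppb × 3.62 × 10⁵ = 1.29 × 10⁴ ppb = 12.9 ppm.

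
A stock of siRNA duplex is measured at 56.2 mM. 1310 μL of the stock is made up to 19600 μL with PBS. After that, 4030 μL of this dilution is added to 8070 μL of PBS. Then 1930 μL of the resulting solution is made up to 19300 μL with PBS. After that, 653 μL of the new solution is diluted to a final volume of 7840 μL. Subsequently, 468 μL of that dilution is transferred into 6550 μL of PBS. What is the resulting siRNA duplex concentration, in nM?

695 nM

Overall dilution factor = 14.96 × 3.002 × 10 × 12.01 × 15.00 = 8.09 × 10⁴.
56.2 mM / 8.09 × 10⁴ = 6.95 × 10⁻⁴ mM = 695 nM.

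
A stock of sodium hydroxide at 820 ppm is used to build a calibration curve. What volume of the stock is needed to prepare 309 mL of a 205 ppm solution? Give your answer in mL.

77.2 mL

V₁ = C₂V₂/C₁ = 205 × 309 / 820 = 77.2 mL.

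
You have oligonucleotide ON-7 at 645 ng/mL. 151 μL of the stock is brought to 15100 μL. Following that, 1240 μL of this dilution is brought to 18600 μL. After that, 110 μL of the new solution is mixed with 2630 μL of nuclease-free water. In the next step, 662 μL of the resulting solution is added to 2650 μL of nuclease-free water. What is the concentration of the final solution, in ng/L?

Overall dilution factor = 100 × 15 × 24.91 × 5.003 = 1.87 × 10⁵.
645 ng/mL / 1.87 × 10⁵ = 3.45 × 10⁻³ ng/mL = 3.45 ng/L.

3.45 ng/L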